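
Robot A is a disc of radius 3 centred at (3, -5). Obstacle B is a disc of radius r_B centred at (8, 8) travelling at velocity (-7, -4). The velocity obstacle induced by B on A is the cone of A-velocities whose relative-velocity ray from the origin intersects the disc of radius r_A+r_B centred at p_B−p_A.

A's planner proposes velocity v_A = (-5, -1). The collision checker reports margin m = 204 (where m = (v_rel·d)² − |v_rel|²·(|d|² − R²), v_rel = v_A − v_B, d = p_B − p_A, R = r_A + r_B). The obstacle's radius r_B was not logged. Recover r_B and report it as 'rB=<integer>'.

m = 204
d = (5, 13);  v_rel = (2, 3),  |v_rel|² = 13
v_rel×d = (2)·(13) − (3)·(5) = 11
since m = R²·13 − 11²:  R² = (121 + 204) / 13 = 25
R = √25 = 5  ⇒  r_B = 5 − 3 = 2

rB=2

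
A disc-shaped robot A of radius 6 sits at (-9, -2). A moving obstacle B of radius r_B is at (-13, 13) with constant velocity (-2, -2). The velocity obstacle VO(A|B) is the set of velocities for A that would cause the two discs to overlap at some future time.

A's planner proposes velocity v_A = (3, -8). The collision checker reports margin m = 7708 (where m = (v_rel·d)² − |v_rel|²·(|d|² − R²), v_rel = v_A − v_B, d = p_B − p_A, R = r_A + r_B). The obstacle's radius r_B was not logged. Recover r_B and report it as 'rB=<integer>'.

m = 7708
d = (-4, 15);  v_rel = (5, -6),  |v_rel|² = 61
v_rel×d = (5)·(15) − (-6)·(-4) = 51
since m = R²·61 − 51²:  R² = (2601 + 7708) / 61 = 169
R = √169 = 13  ⇒  r_B = 13 − 6 = 7

rB=7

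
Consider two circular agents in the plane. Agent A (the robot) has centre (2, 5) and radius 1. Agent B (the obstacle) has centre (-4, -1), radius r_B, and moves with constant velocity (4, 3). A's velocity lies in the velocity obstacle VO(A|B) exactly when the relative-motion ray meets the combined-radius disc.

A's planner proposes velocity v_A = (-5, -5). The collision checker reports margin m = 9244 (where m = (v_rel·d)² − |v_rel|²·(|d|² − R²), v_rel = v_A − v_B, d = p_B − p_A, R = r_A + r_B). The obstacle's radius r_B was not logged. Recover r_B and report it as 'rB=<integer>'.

m = 9244
d = (-6, -6);  v_rel = (-9, -8),  |v_rel|² = 145
v_rel×d = (-9)·(-6) − (-8)·(-6) = 6
since m = R²·145 − 6²:  R² = (36 + 9244) / 145 = 64
R = √64 = 8  ⇒  r_B = 8 − 1 = 7

rB=7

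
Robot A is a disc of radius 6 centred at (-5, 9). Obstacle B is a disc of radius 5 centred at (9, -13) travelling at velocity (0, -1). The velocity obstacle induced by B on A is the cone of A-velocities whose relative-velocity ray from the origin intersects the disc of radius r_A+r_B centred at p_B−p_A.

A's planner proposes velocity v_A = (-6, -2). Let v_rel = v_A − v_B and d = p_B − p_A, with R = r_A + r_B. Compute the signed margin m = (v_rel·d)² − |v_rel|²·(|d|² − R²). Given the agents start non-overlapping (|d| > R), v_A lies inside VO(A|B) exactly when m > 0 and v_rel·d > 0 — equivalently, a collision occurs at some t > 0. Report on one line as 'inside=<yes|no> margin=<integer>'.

d = (14, -22),  |d|² = 680;  R = 6+5 = 11,  c = 680−11² = 559
v_rel = (-6, -1),  |v_rel|² = 37;  v_rel·d = (-6)·(14) + (-1)·(-22) = -62
37·t² + 124·t + 559 = 0  ⇒  m = (-62)² − 37·559 = -16839
m = -16839 < 0,  v_rel·d = -62 < 0  ⇒  outside

inside=no margin=-16839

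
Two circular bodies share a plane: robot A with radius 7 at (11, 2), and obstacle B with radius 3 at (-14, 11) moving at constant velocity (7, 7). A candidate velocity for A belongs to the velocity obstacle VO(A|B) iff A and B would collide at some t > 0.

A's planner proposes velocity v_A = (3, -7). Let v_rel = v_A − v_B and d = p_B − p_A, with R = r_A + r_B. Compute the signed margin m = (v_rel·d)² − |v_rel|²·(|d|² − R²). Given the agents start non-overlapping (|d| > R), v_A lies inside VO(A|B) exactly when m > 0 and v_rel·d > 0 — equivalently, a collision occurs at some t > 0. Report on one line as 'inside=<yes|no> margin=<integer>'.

d = (-25, 9),  |d|² = 706;  R = 7+3 = 10,  c = 706−10² = 606
v_rel = (-4, -14),  |v_rel|² = 212;  v_rel·d = (-4)·(-25) + (-14)·(9) = -26
212·t² + 52·t + 606 = 0  ⇒  m = (-26)² − 212·606 = -127796
m = -127796 < 0,  v_rel·d = -26 < 0  ⇒  outside

inside=no margin=-127796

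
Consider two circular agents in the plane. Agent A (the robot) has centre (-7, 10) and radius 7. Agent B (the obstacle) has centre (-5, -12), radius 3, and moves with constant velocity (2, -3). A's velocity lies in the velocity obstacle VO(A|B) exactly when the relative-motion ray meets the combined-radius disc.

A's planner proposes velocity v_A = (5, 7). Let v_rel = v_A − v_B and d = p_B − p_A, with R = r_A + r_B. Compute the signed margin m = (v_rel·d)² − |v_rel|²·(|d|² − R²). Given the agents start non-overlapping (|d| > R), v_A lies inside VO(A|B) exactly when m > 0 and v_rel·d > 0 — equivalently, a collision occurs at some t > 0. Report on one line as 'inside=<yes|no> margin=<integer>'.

d = (2, -22),  |d|² = 488;  R = 7+3 = 10,  c = 488−10² = 388
v_rel = (3, 10),  |v_rel|² = 109;  v_rel·d = (3)·(2) + (10)·(-22) = -214
109·t² + 428·t + 388 = 0  ⇒  m = (-214)² − 109·388 = 3504
m = 3504 > 0,  v_rel·d = -214 < 0  ⇒  outside

inside=no margin=3504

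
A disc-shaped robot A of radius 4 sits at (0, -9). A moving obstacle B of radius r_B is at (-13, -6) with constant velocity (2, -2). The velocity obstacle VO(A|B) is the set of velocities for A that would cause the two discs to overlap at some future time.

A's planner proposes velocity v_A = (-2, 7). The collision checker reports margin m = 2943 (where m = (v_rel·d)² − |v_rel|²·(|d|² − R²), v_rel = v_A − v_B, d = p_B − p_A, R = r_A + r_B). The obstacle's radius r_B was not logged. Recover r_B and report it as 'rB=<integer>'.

m = 2943
d = (-13, 3);  v_rel = (-4, 9),  |v_rel|² = 97
v_rel×d = (-4)·(3) − (9)·(-13) = 105
since m = R²·97 − 105²:  R² = (11025 + 2943) / 97 = 144
R = √144 = 12  ⇒  r_B = 12 − 4 = 8

rB=8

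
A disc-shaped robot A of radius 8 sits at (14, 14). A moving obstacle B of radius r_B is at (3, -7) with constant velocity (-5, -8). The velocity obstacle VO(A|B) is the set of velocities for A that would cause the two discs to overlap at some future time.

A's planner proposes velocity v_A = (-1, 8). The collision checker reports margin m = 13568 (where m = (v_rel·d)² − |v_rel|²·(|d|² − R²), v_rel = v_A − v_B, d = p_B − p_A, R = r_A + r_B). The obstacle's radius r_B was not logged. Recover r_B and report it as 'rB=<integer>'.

m = 13568
d = (-11, -21);  v_rel = (4, 16),  |v_rel|² = 272
v_rel×d = (4)·(-21) − (16)·(-11) = 92
since m = R²·272 − 92²:  R² = (8464 + 13568) / 272 = 81
R = √81 = 9  ⇒  r_B = 9 − 8 = 1

rB=1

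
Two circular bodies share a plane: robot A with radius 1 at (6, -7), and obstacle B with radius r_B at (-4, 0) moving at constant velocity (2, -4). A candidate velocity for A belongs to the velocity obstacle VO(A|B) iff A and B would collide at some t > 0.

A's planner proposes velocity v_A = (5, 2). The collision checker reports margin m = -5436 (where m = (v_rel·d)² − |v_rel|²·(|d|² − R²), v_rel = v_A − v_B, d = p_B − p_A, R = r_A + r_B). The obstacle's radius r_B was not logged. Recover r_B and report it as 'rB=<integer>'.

m = -5436
d = (-10, 7);  v_rel = (3, 6),  |v_rel|² = 45
v_rel×d = (3)·(7) − (6)·(-10) = 81
since m = R²·45 − 81²:  R² = (6561 + -5436) / 45 = 25
R = √25 = 5  ⇒  r_B = 5 − 1 = 4

rB=4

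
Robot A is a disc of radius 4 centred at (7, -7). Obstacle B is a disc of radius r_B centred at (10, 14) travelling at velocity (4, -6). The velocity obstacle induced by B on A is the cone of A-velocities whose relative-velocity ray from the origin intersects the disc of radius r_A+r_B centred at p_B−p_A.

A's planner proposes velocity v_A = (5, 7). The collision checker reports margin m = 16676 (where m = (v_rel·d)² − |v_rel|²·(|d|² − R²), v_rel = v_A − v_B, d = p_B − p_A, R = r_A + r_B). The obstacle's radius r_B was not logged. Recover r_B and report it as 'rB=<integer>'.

m = 16676
d = (3, 21);  v_rel = (1, 13),  |v_rel|² = 170
v_rel×d = (1)·(21) − (13)·(3) = -18
since m = R²·170 − (-18)²:  R² = (324 + 16676) / 170 = 100
R = √100 = 10  ⇒  r_B = 10 − 4 = 6

rB=6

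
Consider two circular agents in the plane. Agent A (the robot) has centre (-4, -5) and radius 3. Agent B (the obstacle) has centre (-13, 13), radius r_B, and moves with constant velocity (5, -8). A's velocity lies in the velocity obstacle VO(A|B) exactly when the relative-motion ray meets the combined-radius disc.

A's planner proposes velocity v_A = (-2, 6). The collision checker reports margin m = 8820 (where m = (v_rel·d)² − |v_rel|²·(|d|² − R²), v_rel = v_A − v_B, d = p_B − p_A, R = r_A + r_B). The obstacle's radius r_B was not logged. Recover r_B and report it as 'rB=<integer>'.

m = 8820
d = (-9, 18);  v_rel = (-7, 14),  |v_rel|² = 245
v_rel×d = (-7)·(18) − (14)·(-9) = 0
since m = R²·245 − 0²:  R² = (0 + 8820) / 245 = 36
R = √36 = 6  ⇒  r_B = 6 − 3 = 3

rB=3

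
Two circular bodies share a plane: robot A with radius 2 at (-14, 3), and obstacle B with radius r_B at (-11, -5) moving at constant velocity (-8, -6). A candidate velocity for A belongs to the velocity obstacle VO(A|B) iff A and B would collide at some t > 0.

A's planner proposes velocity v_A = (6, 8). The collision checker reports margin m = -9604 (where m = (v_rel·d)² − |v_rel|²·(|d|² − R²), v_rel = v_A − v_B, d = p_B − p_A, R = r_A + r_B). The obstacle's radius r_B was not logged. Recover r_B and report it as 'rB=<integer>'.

m = -9604
d = (3, -8);  v_rel = (14, 14),  |v_rel|² = 392
v_rel×d = (14)·(-8) − (14)·(3) = -154
since m = R²·392 − (-154)²:  R² = (23716 + -9604) / 392 = 36
R = √36 = 6  ⇒  r_B = 6 − 2 = 4

rB=4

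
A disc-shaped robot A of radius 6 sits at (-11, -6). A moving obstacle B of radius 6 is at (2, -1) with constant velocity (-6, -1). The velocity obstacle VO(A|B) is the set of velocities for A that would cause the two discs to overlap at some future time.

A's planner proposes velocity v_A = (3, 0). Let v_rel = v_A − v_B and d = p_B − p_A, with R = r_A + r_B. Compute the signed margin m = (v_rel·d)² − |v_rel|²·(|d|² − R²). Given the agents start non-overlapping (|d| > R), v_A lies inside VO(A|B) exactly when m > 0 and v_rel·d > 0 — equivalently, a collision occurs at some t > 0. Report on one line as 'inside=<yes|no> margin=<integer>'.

d = (13, 5),  |d|² = 194;  R = 6+6 = 12,  c = 194−12² = 50
v_rel = (9, 1),  |v_rel|² = 82;  v_rel·d = (9)·(13) + (1)·(5) = 122
82·t² − 244·t + 50 = 0  ⇒  m = 122² − 82·50 = 10784
m = 10784 > 0,  v_rel·d = 122 > 0  ⇒  inside

inside=yes margin=10784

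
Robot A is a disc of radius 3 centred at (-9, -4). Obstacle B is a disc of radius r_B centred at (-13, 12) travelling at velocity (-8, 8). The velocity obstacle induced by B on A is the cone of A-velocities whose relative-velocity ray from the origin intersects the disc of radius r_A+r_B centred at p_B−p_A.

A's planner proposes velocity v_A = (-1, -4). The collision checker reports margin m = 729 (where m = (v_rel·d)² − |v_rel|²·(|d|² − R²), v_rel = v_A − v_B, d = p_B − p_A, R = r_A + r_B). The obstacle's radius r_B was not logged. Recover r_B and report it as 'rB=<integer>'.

m = 729
d = (-4, 16);  v_rel = (7, -12),  |v_rel|² = 193
v_rel×d = (7)·(16) − (-12)·(-4) = 64
since m = R²·193 − 64²:  R² = (4096 + 729) / 193 = 25
R = √25 = 5  ⇒  r_B = 5 − 3 = 2

rB=2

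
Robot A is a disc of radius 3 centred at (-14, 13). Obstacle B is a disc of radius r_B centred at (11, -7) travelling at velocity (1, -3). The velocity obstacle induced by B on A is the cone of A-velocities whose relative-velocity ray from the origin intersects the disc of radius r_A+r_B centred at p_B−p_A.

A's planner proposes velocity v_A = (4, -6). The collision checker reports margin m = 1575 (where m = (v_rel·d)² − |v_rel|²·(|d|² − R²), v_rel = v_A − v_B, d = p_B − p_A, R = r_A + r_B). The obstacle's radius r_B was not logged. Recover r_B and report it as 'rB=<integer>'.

m = 1575
d = (25, -20);  v_rel = (3, -3),  |v_rel|² = 18
v_rel×d = (3)·(-20) − (-3)·(25) = 15
since m = R²·18 − 15²:  R² = (225 + 1575) / 18 = 100
R = √100 = 10  ⇒  r_B = 10 − 3 = 7

rB=7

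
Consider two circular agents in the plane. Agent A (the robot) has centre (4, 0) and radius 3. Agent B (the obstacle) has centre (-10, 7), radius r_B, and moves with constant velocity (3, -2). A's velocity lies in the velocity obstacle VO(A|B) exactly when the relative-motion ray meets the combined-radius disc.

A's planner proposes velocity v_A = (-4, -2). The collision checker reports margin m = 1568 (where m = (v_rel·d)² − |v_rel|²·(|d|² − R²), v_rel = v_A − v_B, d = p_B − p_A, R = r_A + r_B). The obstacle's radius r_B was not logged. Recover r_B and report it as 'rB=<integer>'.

m = 1568
d = (-14, 7);  v_rel = (-7, 0),  |v_rel|² = 49
v_rel×d = (-7)·(7) − (0)·(-14) = -49
since m = R²·49 − (-49)²:  R² = (2401 + 1568) / 49 = 81
R = √81 = 9  ⇒  r_B = 9 − 3 = 6

rB=6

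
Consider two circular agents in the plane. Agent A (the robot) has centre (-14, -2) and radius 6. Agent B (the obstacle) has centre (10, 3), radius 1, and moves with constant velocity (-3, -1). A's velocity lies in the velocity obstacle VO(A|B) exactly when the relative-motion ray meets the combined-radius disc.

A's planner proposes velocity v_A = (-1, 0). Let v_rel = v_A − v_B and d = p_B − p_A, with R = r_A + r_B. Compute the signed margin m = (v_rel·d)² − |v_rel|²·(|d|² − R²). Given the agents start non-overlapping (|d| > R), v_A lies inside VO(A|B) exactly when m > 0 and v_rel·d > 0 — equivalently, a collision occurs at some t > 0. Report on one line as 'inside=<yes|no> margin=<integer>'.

d = (24, 5),  |d|² = 601;  R = 6+1 = 7,  c = 601−7² = 552
v_rel = (2, 1),  |v_rel|² = 5;  v_rel·d = (2)·(24) + (1)·(5) = 53
5·t² − 106·t + 552 = 0  ⇒  m = 53² − 5·552 = 49
m = 49 > 0,  v_rel·d = 53 > 0  ⇒  inside

inside=yes margin=49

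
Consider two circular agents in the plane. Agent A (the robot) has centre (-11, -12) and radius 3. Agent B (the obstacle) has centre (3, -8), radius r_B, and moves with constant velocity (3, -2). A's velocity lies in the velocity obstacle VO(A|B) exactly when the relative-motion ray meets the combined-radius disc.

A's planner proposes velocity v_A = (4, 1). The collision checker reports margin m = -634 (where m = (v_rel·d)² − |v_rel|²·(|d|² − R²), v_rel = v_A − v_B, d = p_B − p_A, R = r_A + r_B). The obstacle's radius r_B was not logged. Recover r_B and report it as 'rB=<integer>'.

m = -634
d = (14, 4);  v_rel = (1, 3),  |v_rel|² = 10
v_rel×d = (1)·(4) − (3)·(14) = -38
since m = R²·10 − (-38)²:  R² = (1444 + -634) / 10 = 81
R = √81 = 9  ⇒  r_B = 9 − 3 = 6

rB=6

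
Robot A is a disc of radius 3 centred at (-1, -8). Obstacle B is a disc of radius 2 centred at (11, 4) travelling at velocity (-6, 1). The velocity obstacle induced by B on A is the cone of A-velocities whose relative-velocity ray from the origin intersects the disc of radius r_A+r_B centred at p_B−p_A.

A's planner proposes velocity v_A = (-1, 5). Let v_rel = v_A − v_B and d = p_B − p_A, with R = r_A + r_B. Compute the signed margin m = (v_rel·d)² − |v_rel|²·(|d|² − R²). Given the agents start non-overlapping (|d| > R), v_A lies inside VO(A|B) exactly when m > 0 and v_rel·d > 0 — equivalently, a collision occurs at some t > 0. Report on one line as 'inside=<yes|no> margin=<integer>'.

d = (12, 12),  |d|² = 288;  R = 3+2 = 5,  c = 288−5² = 263
v_rel = (5, 4),  |v_rel|² = 41;  v_rel·d = (5)·(12) + (4)·(12) = 108
41·t² − 216·t + 263 = 0  ⇒  m = 108² − 41·263 = 881
m = 881 > 0,  v_rel·d = 108 > 0  ⇒  inside

inside=yes margin=881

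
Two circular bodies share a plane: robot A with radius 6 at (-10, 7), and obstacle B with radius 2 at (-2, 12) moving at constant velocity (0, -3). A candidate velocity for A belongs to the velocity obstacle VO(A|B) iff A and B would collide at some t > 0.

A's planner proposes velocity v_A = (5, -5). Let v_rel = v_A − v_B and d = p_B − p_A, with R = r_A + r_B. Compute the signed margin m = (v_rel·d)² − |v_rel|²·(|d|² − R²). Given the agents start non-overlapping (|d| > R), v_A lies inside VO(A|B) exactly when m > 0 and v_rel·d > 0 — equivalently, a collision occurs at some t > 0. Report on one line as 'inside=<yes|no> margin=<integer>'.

d = (8, 5),  |d|² = 89;  R = 6+2 = 8,  c = 89−8² = 25
v_rel = (5, -2),  |v_rel|² = 29;  v_rel·d = (5)·(8) + (-2)·(5) = 30
29·t² − 60·t + 25 = 0  ⇒  m = 30² − 29·25 = 175
m = 175 > 0,  v_rel·d = 30 > 0  ⇒  inside

inside=yes margin=175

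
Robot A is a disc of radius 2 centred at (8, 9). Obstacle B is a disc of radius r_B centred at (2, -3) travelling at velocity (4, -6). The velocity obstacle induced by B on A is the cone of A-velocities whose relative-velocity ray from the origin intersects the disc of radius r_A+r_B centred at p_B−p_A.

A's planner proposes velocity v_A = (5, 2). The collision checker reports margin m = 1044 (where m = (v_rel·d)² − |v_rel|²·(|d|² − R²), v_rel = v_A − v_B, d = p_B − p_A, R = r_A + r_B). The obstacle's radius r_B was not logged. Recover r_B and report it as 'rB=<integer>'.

m = 1044
d = (-6, -12);  v_rel = (1, 8),  |v_rel|² = 65
v_rel×d = (1)·(-12) − (8)·(-6) = 36
since m = R²·65 − 36²:  R² = (1296 + 1044) / 65 = 36
R = √36 = 6  ⇒  r_B = 6 − 2 = 4

rB=4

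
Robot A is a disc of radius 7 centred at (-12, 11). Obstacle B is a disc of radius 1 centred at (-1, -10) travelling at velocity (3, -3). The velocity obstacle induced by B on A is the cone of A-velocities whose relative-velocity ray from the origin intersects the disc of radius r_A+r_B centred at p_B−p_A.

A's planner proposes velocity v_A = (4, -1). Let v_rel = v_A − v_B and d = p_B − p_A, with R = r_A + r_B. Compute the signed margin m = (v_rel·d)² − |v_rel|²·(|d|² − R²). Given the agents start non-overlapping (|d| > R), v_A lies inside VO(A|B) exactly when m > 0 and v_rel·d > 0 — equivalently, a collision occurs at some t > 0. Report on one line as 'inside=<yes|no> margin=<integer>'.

d = (11, -21),  |d|² = 562;  R = 7+1 = 8,  c = 562−8² = 498
v_rel = (1, 2),  |v_rel|² = 5;  v_rel·d = (1)·(11) + (2)·(-21) = -31
5·t² + 62·t + 498 = 0  ⇒  m = (-31)² − 5·498 = -1529
m = -1529 < 0,  v_rel·d = -31 < 0  ⇒  outside

inside=no margin=-1529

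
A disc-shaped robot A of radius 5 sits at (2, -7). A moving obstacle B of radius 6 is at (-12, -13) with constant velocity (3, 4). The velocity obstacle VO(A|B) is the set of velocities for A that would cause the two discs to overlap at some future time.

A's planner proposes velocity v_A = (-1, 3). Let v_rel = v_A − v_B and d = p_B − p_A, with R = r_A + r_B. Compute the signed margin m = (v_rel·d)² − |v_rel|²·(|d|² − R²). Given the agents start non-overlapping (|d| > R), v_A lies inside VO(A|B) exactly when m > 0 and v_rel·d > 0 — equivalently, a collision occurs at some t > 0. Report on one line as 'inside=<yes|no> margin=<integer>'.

d = (-14, -6),  |d|² = 232;  R = 5+6 = 11,  c = 232−11² = 111
v_rel = (-4, -1),  |v_rel|² = 17;  v_rel·d = (-4)·(-14) + (-1)·(-6) = 62
17·t² − 124·t + 111 = 0  ⇒  m = 62² − 17·111 = 1957
m = 1957 > 0,  v_rel·d = 62 > 0  ⇒  inside

inside=yes margin=1957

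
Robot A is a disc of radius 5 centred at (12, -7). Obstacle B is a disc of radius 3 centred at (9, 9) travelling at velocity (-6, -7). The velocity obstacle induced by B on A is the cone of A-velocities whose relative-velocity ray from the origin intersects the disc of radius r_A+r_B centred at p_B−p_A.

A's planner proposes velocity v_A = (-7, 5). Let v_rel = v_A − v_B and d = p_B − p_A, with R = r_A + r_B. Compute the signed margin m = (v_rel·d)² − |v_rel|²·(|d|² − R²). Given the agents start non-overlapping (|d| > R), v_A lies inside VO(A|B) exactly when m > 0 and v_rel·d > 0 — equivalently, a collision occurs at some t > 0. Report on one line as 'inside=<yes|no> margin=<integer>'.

d = (-3, 16),  |d|² = 265;  R = 5+3 = 8,  c = 265−8² = 201
v_rel = (-1, 12),  |v_rel|² = 145;  v_rel·d = (-1)·(-3) + (12)·(16) = 195
145·t² − 390·t + 201 = 0  ⇒  m = 195² − 145·201 = 8880
m = 8880 > 0,  v_rel·d = 195 > 0  ⇒  inside

inside=yes margin=8880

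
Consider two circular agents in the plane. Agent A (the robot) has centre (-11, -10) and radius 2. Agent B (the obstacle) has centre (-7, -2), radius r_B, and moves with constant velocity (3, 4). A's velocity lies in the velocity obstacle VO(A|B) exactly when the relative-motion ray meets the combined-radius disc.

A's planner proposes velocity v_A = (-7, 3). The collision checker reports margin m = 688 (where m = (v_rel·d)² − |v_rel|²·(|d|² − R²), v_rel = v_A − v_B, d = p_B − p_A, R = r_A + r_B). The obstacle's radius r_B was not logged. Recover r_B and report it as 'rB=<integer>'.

m = 688
d = (4, 8);  v_rel = (-10, -1),  |v_rel|² = 101
v_rel×d = (-10)·(8) − (-1)·(4) = -76
since m = R²·101 − (-76)²:  R² = (5776 + 688) / 101 = 64
R = √64 = 8  ⇒  r_B = 8 − 2 = 6

rB=6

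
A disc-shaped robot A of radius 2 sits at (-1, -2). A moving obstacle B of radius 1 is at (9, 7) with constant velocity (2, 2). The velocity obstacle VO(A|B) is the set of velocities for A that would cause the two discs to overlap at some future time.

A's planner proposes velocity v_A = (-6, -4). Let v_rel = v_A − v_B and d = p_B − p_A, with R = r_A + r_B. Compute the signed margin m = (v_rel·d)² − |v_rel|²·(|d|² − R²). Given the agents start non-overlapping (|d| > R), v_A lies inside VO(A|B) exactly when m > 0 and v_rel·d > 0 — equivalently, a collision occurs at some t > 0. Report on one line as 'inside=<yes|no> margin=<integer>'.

d = (10, 9),  |d|² = 181;  R = 2+1 = 3,  c = 181−3² = 172
v_rel = (-8, -6),  |v_rel|² = 100;  v_rel·d = (-8)·(10) + (-6)·(9) = -134
100·t² + 268·t + 172 = 0  ⇒  m = (-134)² − 100·172 = 756
m = 756 > 0,  v_rel·d = -134 < 0  ⇒  outside

inside=no margin=756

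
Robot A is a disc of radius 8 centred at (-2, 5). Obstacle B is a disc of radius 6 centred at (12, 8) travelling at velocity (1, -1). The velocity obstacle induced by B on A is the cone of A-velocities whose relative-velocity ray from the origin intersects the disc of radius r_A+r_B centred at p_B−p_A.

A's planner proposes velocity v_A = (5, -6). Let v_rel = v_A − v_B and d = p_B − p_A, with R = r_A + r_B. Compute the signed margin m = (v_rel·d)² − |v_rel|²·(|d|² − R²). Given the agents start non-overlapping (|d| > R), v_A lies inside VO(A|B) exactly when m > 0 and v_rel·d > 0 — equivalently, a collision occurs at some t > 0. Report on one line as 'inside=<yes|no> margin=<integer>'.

d = (14, 3),  |d|² = 205;  R = 8+6 = 14,  c = 205−14² = 9
v_rel = (4, -5),  |v_rel|² = 41;  v_rel·d = (4)·(14) + (-5)·(3) = 41
41·t² − 82·t + 9 = 0  ⇒  m = 41² − 41·9 = 1312
m = 1312 > 0,  v_rel·d = 41 > 0  ⇒  inside

inside=yes margin=1312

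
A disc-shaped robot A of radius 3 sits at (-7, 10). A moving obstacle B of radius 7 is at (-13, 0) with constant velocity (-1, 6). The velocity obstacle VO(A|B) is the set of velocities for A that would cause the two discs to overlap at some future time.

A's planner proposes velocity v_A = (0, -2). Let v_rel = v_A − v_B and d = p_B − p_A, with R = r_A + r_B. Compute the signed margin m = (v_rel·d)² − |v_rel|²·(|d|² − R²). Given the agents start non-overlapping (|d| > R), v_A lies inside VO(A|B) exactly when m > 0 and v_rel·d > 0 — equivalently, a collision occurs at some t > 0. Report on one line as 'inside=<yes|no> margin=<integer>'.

d = (-6, -10),  |d|² = 136;  R = 3+7 = 10,  c = 136−10² = 36
v_rel = (1, -8),  |v_rel|² = 65;  v_rel·d = (1)·(-6) + (-8)·(-10) = 74
65·t² − 148·t + 36 = 0  ⇒  m = 74² − 65·36 = 3136
m = 3136 > 0,  v_rel·d = 74 > 0  ⇒  inside

inside=yes margin=3136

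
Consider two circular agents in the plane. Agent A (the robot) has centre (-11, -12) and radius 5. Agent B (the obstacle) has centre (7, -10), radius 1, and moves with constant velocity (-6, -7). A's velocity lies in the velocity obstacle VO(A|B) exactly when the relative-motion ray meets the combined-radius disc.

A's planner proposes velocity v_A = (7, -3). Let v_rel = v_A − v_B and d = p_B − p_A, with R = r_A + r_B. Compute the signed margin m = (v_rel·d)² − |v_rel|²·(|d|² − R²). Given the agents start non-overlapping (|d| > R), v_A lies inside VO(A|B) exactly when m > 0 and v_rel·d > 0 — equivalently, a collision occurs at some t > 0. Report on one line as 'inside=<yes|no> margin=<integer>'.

d = (18, 2),  |d|² = 328;  R = 5+1 = 6,  c = 328−6² = 292
v_rel = (13, 4),  |v_rel|² = 185;  v_rel·d = (13)·(18) + (4)·(2) = 242
185·t² − 484·t + 292 = 0  ⇒  m = 242² − 185·292 = 4544
m = 4544 > 0,  v_rel·d = 242 > 0  ⇒  inside

inside=yes margin=4544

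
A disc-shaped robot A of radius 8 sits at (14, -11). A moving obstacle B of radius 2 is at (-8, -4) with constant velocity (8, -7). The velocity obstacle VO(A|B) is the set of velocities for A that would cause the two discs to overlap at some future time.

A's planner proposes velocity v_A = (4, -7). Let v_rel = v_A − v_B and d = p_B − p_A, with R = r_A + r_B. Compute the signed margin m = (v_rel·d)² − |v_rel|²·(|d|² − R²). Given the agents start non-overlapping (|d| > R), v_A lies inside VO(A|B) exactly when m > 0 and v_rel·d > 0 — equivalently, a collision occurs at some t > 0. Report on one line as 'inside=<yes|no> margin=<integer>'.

d = (-22, 7),  |d|² = 533;  R = 8+2 = 10,  c = 533−10² = 433
v_rel = (-4, 0),  |v_rel|² = 16;  v_rel·d = (-4)·(-22) + (0)·(7) = 88
16·t² − 176·t + 433 = 0  ⇒  m = 88² − 16·433 = 816
m = 816 > 0,  v_rel·d = 88 > 0  ⇒  inside

inside=yes margin=816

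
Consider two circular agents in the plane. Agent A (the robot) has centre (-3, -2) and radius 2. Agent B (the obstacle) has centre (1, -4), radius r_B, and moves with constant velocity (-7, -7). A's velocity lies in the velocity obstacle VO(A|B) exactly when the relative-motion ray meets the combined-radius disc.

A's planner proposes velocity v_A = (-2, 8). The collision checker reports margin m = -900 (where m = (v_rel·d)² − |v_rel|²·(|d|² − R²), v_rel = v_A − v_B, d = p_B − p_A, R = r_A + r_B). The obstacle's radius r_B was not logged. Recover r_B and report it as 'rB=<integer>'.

m = -900
d = (4, -2);  v_rel = (5, 15),  |v_rel|² = 250
v_rel×d = (5)·(-2) − (15)·(4) = -70
since m = R²·250 − (-70)²:  R² = (4900 + -900) / 250 = 16
R = √16 = 4  ⇒  r_B = 4 − 2 = 2

rB=2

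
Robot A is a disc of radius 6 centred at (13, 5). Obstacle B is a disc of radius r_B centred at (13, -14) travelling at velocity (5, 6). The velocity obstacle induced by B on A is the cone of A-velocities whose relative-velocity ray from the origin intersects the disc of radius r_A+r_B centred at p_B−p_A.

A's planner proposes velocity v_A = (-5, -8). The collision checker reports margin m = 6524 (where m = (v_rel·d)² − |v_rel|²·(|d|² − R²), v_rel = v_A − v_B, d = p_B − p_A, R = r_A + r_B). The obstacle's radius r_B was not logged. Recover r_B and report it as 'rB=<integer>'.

m = 6524
d = (0, -19);  v_rel = (-10, -14),  |v_rel|² = 296
v_rel×d = (-10)·(-19) − (-14)·(0) = 190
since m = R²·296 − 190²:  R² = (36100 + 6524) / 296 = 144
R = √144 = 12  ⇒  r_B = 12 − 6 = 6

rB=6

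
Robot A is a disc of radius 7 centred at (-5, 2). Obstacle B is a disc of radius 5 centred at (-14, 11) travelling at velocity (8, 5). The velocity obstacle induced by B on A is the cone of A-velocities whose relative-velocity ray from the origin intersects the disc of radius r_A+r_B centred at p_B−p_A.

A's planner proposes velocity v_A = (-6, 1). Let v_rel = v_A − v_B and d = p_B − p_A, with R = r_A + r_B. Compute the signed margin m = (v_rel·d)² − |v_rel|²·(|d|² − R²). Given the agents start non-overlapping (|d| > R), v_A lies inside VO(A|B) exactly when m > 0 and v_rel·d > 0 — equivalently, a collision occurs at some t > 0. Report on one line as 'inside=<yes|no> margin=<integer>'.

d = (-9, 9),  |d|² = 162;  R = 7+5 = 12,  c = 162−12² = 18
v_rel = (-14, -4),  |v_rel|² = 212;  v_rel·d = (-14)·(-9) + (-4)·(9) = 90
212·t² − 180·t + 18 = 0  ⇒  m = 90² − 212·18 = 4284
m = 4284 > 0,  v_rel·d = 90 > 0  ⇒  inside

inside=yes margin=4284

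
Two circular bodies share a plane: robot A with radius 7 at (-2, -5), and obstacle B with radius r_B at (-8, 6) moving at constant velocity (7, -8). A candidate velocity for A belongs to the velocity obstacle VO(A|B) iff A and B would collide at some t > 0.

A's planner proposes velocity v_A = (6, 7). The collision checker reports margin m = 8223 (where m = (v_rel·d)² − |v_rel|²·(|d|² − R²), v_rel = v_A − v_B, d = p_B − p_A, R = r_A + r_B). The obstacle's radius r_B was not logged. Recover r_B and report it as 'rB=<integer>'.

m = 8223
d = (-6, 11);  v_rel = (-1, 15),  |v_rel|² = 226
v_rel×d = (-1)·(11) − (15)·(-6) = 79
since m = R²·226 − 79²:  R² = (6241 + 8223) / 226 = 64
R = √64 = 8  ⇒  r_B = 8 − 7 = 1

rB=1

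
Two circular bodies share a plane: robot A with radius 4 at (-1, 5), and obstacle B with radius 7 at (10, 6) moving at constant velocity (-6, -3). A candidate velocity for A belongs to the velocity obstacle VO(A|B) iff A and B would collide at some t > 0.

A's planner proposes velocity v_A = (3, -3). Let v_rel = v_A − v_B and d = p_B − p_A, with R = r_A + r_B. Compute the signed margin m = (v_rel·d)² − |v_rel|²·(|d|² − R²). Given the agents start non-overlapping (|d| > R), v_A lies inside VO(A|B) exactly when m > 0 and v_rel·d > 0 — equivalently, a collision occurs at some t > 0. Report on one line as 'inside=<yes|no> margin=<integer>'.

d = (11, 1),  |d|² = 122;  R = 4+7 = 11,  c = 122−11² = 1
v_rel = (9, 0),  |v_rel|² = 81;  v_rel·d = (9)·(11) + (0)·(1) = 99
81·t² − 198·t + 1 = 0  ⇒  m = 99² − 81·1 = 9720
m = 9720 > 0,  v_rel·d = 99 > 0  ⇒  inside

inside=yes margin=9720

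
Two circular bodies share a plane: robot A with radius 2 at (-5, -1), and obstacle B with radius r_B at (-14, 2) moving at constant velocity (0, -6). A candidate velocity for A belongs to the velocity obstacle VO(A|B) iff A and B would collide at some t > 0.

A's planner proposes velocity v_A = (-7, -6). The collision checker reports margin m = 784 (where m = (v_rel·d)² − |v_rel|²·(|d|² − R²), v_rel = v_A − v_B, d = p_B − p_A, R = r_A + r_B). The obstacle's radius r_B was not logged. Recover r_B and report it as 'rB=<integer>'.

m = 784
d = (-9, 3);  v_rel = (-7, 0),  |v_rel|² = 49
v_rel×d = (-7)·(3) − (0)·(-9) = -21
since m = R²·49 − (-21)²:  R² = (441 + 784) / 49 = 25
R = √25 = 5  ⇒  r_B = 5 − 2 = 3

rB=3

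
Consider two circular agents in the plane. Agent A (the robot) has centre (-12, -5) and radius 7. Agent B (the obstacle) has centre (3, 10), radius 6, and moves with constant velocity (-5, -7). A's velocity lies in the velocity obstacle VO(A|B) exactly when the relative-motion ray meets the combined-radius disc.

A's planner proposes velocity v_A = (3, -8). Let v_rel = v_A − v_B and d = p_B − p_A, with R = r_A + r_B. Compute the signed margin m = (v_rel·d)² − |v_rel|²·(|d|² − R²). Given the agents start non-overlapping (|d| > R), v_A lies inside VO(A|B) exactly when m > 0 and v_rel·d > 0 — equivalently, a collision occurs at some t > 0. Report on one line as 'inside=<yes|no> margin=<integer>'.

d = (15, 15),  |d|² = 450;  R = 7+6 = 13,  c = 450−13² = 281
v_rel = (8, -1),  |v_rel|² = 65;  v_rel·d = (8)·(15) + (-1)·(15) = 105
65·t² − 210·t + 281 = 0  ⇒  m = 105² − 65·281 = -7240
m = -7240 < 0,  v_rel·d = 105 > 0  ⇒  outside

inside=no margin=-7240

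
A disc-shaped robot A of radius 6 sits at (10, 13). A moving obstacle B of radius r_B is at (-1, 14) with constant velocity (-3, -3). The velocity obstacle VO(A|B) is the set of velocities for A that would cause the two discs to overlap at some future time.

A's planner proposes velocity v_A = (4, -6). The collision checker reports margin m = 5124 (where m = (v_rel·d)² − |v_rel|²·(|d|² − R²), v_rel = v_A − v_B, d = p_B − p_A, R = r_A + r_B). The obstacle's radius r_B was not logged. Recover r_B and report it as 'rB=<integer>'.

m = 5124
d = (-11, 1);  v_rel = (7, -3),  |v_rel|² = 58
v_rel×d = (7)·(1) − (-3)·(-11) = -26
since m = R²·58 − (-26)²:  R² = (676 + 5124) / 58 = 100
R = √100 = 10  ⇒  r_B = 10 − 6 = 4

rB=4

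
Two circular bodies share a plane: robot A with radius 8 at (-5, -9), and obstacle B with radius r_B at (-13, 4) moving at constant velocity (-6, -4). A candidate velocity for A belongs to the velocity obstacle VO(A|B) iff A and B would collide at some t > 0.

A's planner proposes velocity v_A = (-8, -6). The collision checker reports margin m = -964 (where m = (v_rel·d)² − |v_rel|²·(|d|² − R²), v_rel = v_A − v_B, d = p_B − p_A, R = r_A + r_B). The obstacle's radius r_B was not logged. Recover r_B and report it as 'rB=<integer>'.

m = -964
d = (-8, 13);  v_rel = (-2, -2),  |v_rel|² = 8
v_rel×d = (-2)·(13) − (-2)·(-8) = -42
since m = R²·8 − (-42)²:  R² = (1764 + -964) / 8 = 100
R = √100 = 10  ⇒  r_B = 10 − 8 = 2

rB=2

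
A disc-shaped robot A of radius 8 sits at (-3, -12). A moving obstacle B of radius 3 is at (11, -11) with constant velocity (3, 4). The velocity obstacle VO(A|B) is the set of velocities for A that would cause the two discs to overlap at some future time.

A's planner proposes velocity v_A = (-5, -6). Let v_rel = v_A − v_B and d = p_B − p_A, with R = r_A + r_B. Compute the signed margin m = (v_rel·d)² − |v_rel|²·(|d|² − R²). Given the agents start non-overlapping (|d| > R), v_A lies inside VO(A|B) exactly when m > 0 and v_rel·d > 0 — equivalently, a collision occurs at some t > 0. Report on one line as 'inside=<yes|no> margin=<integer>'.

d = (14, 1),  |d|² = 197;  R = 8+3 = 11,  c = 197−11² = 76
v_rel = (-8, -10),  |v_rel|² = 164;  v_rel·d = (-8)·(14) + (-10)·(1) = -122
164·t² + 244·t + 76 = 0  ⇒  m = (-122)² − 164·76 = 2420
m = 2420 > 0,  v_rel·d = -122 < 0  ⇒  outside

inside=no margin=2420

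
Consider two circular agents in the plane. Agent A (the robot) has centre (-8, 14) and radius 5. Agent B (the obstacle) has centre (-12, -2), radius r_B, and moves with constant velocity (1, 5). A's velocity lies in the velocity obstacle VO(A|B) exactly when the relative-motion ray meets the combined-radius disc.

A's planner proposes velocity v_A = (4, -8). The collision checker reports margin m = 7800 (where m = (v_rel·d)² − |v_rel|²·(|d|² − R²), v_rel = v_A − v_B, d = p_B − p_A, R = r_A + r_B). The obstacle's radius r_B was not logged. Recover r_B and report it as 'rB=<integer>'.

m = 7800
d = (-4, -16);  v_rel = (3, -13),  |v_rel|² = 178
v_rel×d = (3)·(-16) − (-13)·(-4) = -100
since m = R²·178 − (-100)²:  R² = (10000 + 7800) / 178 = 100
R = √100 = 10  ⇒  r_B = 10 − 5 = 5

rB=5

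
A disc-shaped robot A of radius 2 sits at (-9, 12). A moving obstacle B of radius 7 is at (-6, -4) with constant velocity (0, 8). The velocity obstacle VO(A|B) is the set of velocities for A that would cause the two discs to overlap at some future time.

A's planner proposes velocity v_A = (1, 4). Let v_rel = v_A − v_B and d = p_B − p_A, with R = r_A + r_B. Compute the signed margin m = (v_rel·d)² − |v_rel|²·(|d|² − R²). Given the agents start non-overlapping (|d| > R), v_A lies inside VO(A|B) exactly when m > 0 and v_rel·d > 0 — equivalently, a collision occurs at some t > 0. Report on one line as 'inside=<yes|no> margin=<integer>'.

d = (3, -16),  |d|² = 265;  R = 2+7 = 9,  c = 265−9² = 184
v_rel = (1, -4),  |v_rel|² = 17;  v_rel·d = (1)·(3) + (-4)·(-16) = 67
17·t² − 134·t + 184 = 0  ⇒  m = 67² − 17·184 = 1361
m = 1361 > 0,  v_rel·d = 67 > 0  ⇒  inside

inside=yes margin=1361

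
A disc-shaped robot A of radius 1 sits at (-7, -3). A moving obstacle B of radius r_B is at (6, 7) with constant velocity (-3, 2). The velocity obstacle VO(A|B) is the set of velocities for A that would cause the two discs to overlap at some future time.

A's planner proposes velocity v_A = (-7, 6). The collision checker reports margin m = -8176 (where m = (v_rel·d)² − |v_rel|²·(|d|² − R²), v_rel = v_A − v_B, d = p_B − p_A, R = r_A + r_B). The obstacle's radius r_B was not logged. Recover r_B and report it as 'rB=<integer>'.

m = -8176
d = (13, 10);  v_rel = (-4, 4),  |v_rel|² = 32
v_rel×d = (-4)·(10) − (4)·(13) = -92
since m = R²·32 − (-92)²:  R² = (8464 + -8176) / 32 = 9
R = √9 = 3  ⇒  r_B = 3 − 1 = 2

rB=2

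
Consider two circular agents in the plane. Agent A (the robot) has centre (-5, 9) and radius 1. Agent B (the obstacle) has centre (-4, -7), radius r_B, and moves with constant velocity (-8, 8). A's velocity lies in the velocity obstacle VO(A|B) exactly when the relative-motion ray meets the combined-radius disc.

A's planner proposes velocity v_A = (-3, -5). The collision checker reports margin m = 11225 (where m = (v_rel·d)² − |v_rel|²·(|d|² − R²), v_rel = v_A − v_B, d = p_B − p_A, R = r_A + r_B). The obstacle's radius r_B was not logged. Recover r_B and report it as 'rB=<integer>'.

m = 11225
d = (1, -16);  v_rel = (5, -13),  |v_rel|² = 194
v_rel×d = (5)·(-16) − (-13)·(1) = -67
since m = R²·194 − (-67)²:  R² = (4489 + 11225) / 194 = 81
R = √81 = 9  ⇒  r_B = 9 − 1 = 8

rB=8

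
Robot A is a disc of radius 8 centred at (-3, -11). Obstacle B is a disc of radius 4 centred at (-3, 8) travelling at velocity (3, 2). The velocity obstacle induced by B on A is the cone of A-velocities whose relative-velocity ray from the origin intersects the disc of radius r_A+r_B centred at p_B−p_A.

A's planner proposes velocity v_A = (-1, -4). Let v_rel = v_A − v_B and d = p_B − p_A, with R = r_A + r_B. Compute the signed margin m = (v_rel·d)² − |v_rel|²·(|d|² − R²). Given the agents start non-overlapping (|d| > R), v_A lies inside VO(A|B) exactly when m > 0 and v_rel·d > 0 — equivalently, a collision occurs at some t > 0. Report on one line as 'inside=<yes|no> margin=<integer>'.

d = (0, 19),  |d|² = 361;  R = 8+4 = 12,  c = 361−12² = 217
v_rel = (-4, -6),  |v_rel|² = 52;  v_rel·d = (-4)·(0) + (-6)·(19) = -114
52·t² + 228·t + 217 = 0  ⇒  m = (-114)² − 52·217 = 1712
m = 1712 > 0,  v_rel·d = -114 < 0  ⇒  outside

inside=no margin=1712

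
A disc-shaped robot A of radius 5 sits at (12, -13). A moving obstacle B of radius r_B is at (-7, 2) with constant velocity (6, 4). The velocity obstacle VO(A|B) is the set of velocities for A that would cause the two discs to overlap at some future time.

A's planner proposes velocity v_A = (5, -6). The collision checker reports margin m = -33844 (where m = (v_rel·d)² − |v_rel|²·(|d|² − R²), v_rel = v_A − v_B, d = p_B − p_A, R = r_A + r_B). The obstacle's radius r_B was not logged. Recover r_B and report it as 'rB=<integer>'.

m = -33844
d = (-19, 15);  v_rel = (-1, -10),  |v_rel|² = 101
v_rel×d = (-1)·(15) − (-10)·(-19) = -205
since m = R²·101 − (-205)²:  R² = (42025 + -33844) / 101 = 81
R = √81 = 9  ⇒  r_B = 9 − 5 = 4

rB=4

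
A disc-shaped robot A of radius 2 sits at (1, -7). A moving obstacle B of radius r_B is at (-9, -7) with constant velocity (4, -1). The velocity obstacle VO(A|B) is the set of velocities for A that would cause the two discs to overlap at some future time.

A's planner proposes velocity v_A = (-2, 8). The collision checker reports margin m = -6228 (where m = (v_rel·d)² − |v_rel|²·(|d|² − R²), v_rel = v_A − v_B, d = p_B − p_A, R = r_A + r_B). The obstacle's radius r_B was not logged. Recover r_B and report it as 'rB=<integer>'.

m = -6228
d = (-10, 0);  v_rel = (-6, 9),  |v_rel|² = 117
v_rel×d = (-6)·(0) − (9)·(-10) = 90
since m = R²·117 − 90²:  R² = (8100 + -6228) / 117 = 16
R = √16 = 4  ⇒  r_B = 4 − 2 = 2

rB=2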